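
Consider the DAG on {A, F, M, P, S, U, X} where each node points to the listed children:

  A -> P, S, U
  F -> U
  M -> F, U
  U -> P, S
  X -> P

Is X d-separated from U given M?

Yes

Enumerating the 3 paths from X to U and testing each for blocking by {M}:
Path 1: X → P ← U
  P is a collider here and neither P nor any of its descendants is conditioned on, so the collider stays closed — the path is blocked at P.
Path 2: X → P ← A → U
  P is a collider here and neither P nor any of its descendants is conditioned on, so the collider stays closed — the path is blocked at P.
Path 3: X → P ← A → S ← U
  P is a collider here and neither P nor any of its descendants is conditioned on, so the collider stays closed — the path is blocked at P.
Every path is blocked, so X and U are d-separated given {M}.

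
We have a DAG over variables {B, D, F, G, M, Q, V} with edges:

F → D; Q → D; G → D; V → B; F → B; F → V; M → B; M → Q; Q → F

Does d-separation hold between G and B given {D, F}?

There are 6 undirected paths between G and B; checking each against the conditioning set {D, F}:
  1. G → D ← F → V → B — D:collider[open]; F:fork[blocks]; V:chain[open] ⇒ blocked
  2. G → D ← F → B — D:collider[open]; F:fork[blocks] ⇒ blocked
  3. G → D ← F ← Q ← M → B — D:collider[open]; F:chain[blocks]; Q:chain[open]; M:fork[open] ⇒ blocked
  4. G → D ← Q ← M → B — D:collider[open]; Q:chain[open]; M:fork[open] ⇒ active
  5. G → D ← Q → F → V → B — D:collider[open]; Q:fork[open]; F:chain[blocks]; V:chain[open] ⇒ blocked
  6. G → D ← Q → F → B — D:collider[open]; Q:fork[open]; F:chain[blocks] ⇒ blocked
Because an active path exists, G and B are not d-separated.

No — G and B are not d-separated given {D, F}.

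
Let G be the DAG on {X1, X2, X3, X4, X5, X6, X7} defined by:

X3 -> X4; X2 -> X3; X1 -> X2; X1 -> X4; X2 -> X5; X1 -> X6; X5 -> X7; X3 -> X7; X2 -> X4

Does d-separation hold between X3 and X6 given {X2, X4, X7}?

There are 6 undirected paths between X3 and X6; checking each against the conditioning set {X2, X4, X7}:
Path 1: X3 ← X2 → X4 ← X1 → X6
  X2 is a fork here and X2 is conditioned on, so the path is blocked at X2.
Path 2: X3 ← X2 ← X1 → X6
  X2 is a chain here and X2 is conditioned on, so the path is blocked at X2.
Path 3: X3 → X4 ← X2 ← X1 → X6
  X2 is a chain here and X2 is conditioned on, so the path is blocked at X2.
Path 4: X3 → X4 ← X1 → X6
  X4 is a collider and X4 is conditioned on, which opens it; X1 is a fork and X1 is not conditioned on — no node blocks this path, so it is active.
Path 5: X3 → X7 ← X5 ← X2 → X4 ← X1 → X6
  X2 is a fork here and X2 is conditioned on, so the path is blocked at X2.
Path 6: X3 → X7 ← X5 ← X2 ← X1 → X6
  X2 is a chain here and X2 is conditioned on, so the path is blocked at X2.
At least one path is unblocked, so d-separation fails.

No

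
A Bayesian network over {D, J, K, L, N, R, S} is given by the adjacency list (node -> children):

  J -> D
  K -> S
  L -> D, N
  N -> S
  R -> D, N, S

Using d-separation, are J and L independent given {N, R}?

Yes

3 paths connect J and L; each must be blocked for d-separation to hold:
Path 1: J → D ← R → N ← L
  D is a collider here and neither D nor any of its descendants is conditioned on, so the collider stays closed — the path is blocked at D.
Path 2: J → D ← R → S ← N ← L
  D is a collider here and neither D nor any of its descendants is conditioned on, so the collider stays closed — the path is blocked at D.
Path 3: J → D ← L
  D is a collider here and neither D nor any of its descendants is conditioned on, so the collider stays closed — the path is blocked at D.
Every path is blocked, so J and L are d-separated given {N, R}.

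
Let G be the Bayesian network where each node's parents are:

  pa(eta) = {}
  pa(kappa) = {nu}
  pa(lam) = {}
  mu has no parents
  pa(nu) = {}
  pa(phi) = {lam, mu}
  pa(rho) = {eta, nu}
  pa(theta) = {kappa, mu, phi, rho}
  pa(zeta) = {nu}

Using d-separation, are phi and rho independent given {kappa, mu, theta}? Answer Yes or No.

We examine all 4 paths between phi and rho:
Path 1: phi → theta ← kappa ← nu → rho
  kappa is a chain here and kappa is conditioned on, so the path is blocked at kappa.
Path 2: phi → theta ← rho
  theta is a collider and theta is conditioned on, which opens it — no node blocks this path, so it is active.
Path 3: phi ← mu → theta ← kappa ← nu → rho
  mu is a fork here and mu is conditioned on, so the path is blocked at mu.
Path 4: phi ← mu → theta ← rho
  mu is a fork here and mu is conditioned on, so the path is blocked at mu.
Since the path phi → theta ← rho is active, phi and rho are not d-separated given {kappa, mu, theta}.

No — phi and rho are not d-separated given {kappa, mu, theta}.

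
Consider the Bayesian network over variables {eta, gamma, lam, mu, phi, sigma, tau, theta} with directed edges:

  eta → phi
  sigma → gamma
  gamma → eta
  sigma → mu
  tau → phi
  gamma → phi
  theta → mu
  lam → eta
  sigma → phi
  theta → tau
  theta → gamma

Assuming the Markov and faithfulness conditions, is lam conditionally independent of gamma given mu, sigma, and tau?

There are 6 undirected paths between lam and gamma; checking each against the conditioning set {mu, sigma, tau}:
  1. lam → eta → phi ← tau ← theta → mu ← sigma → gamma — eta:chain[open]; phi:collider[blocks]; tau:chain[blocks]; theta:fork[open]; mu:collider[open]; sigma:fork[blocks] ⇒ blocked
  2. lam → eta → phi ← tau ← theta → gamma — eta:chain[open]; phi:collider[blocks]; tau:chain[blocks]; theta:fork[open] ⇒ blocked
  3. lam → eta → phi ← gamma — eta:chain[open]; phi:collider[blocks] ⇒ blocked
  4. lam → eta → phi ← sigma → mu ← theta → gamma — eta:chain[open]; phi:collider[blocks]; sigma:fork[blocks]; mu:collider[open]; theta:fork[open] ⇒ blocked
  5. lam → eta → phi ← sigma → gamma — eta:chain[open]; phi:collider[blocks]; sigma:fork[blocks] ⇒ blocked
  6. lam → eta ← gamma — eta:collider[blocks] ⇒ blocked
Since every path is blocked, d-separation holds.

Yes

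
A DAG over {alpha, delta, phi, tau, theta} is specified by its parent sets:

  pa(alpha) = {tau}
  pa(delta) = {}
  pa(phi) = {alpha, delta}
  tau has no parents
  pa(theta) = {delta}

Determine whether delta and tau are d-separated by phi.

There is one path between delta and tau:
  1. delta → phi ← alpha ← tau — phi:collider[open]; alpha:chain[open] ⇒ active
Because an active path exists, delta and tau are not d-separated.

No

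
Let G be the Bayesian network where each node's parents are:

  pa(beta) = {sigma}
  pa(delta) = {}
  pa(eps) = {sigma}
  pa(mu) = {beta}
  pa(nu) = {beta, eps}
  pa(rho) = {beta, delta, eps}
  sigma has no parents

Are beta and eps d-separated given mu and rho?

3 paths connect beta and eps; each must be blocked for d-separation to hold:
Path 1: beta → rho ← eps
  rho is a collider and rho is conditioned on, which opens it — no node blocks this path, so it is active.
Path 2: beta ← sigma → eps
  sigma is a fork and sigma is not conditioned on — no node blocks this path, so it is active.
Path 3: beta → nu ← eps
  nu is a collider here and neither nu nor any of its descendants is conditioned on, so the collider stays closed — the path is blocked at nu.
At least one path is unblocked, so d-separation fails.

No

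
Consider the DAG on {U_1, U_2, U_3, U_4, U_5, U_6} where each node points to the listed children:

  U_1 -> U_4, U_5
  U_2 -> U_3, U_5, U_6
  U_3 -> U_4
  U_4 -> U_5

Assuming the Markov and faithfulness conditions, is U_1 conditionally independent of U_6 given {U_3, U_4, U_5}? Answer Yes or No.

Enumerating the 4 paths from U_1 to U_6 and testing each for blocking by {U_3, U_4, U_5}:
Path 1: U_1 → U_5 ← U_2 → U_6
  U_5 is a collider and U_5 is conditioned on, which opens it; U_2 is a fork and U_2 is not conditioned on — no node blocks this path, so it is active.
Path 2: U_1 → U_5 ← U_4 ← U_3 ← U_2 → U_6
  U_4 is a chain here and U_4 is conditioned on, so the path is blocked at U_4.
Path 3: U_1 → U_4 ← U_3 ← U_2 → U_6
  U_3 is a chain here and U_3 is conditioned on, so the path is blocked at U_3.
Path 4: U_1 → U_4 → U_5 ← U_2 → U_6
  U_4 is a chain here and U_4 is conditioned on, so the path is blocked at U_4.
Because an active path exists, U_1 and U_6 are not d-separated.

No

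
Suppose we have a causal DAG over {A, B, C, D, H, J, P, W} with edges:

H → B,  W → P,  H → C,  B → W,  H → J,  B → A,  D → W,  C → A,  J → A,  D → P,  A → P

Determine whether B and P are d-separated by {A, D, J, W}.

5 paths connect B and P; each must be blocked for d-separation to hold:
Path 1: B ← H → J → A → P
  J is a chain here and J is conditioned on, so the path is blocked at J.
Path 2: B ← H → C → A → P
  A is a chain here and A is conditioned on, so the path is blocked at A.
Path 3: B → W → P
  W is a chain here and W is conditioned on, so the path is blocked at W.
Path 4: B → W ← D → P
  D is a fork here and D is conditioned on, so the path is blocked at D.
Path 5: B → A → P
  A is a chain here and A is conditioned on, so the path is blocked at A.
Every path is blocked, so B and P are d-separated given {A, D, J, W}.

Yes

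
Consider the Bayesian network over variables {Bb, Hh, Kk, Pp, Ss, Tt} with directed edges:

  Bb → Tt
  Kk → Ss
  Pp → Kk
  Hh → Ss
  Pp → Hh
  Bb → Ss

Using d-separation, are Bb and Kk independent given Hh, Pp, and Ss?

No

There are 2 undirected paths between Bb and Kk; checking each against the conditioning set {Hh, Pp, Ss}:
Path 1: Bb → Ss ← Kk
  Ss is a collider and Ss is conditioned on, which opens it — no node blocks this path, so it is active.
Path 2: Bb → Ss ← Hh ← Pp → Kk
  Hh is a chain here and Hh is conditioned on, so the path is blocked at Hh.
Because an active path exists, Bb and Kk are not d-separated.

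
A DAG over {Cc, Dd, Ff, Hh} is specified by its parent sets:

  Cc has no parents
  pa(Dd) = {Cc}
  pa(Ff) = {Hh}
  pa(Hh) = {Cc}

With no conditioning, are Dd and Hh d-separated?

No — Dd and Hh are not d-separated given ∅.

There is one path between Dd and Hh:
  1. Dd ← Cc → Hh — Cc:fork[open] ⇒ active
Since the path Dd ← Cc → Hh is active, Dd and Hh are not d-separated given ∅.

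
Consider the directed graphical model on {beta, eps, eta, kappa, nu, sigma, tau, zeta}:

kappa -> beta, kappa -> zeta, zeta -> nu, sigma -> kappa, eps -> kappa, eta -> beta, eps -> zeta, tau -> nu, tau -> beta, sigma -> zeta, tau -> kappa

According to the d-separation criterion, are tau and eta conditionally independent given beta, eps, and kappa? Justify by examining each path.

Enumerating the 5 paths from tau to eta and testing each for blocking by {beta, eps, kappa}:
Path 1: tau → kappa → beta ← eta
  kappa is a chain here and kappa is conditioned on, so the path is blocked at kappa.
Path 2: tau → beta ← eta
  beta is a collider and beta is conditioned on, which opens it — no node blocks this path, so it is active.
Path 3: tau → nu ← zeta ← kappa → beta ← eta
  nu is a collider here and neither nu nor any of its descendants is conditioned on, so the collider stays closed — the path is blocked at nu.
Path 4: tau → nu ← zeta ← eps → kappa → beta ← eta
  nu is a collider here and neither nu nor any of its descendants is conditioned on, so the collider stays closed — the path is blocked at nu.
Path 5: tau → nu ← zeta ← sigma → kappa → beta ← eta
  nu is a collider here and neither nu nor any of its descendants is conditioned on, so the collider stays closed — the path is blocked at nu.
Since the path tau → beta ← eta is active, tau and eta are not d-separated given {beta, eps, kappa}.

No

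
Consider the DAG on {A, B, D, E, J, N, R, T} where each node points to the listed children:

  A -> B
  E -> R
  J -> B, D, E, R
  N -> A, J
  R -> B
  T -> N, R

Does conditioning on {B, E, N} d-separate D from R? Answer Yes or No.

We examine all 6 paths between D and R:
Path 1: D ← J → E → R
  E is a chain here and E is conditioned on, so the path is blocked at E.
Path 2: D ← J ← N → A → B ← R
  N is a fork here and N is conditioned on, so the path is blocked at N.
Path 3: D ← J ← N ← T → R
  N is a chain here and N is conditioned on, so the path is blocked at N.
Path 4: D ← J → B ← A ← N ← T → R
  N is a chain here and N is conditioned on, so the path is blocked at N.
Path 5: D ← J → B ← R
  J is a fork and J is not conditioned on; B is a collider and B is conditioned on, which opens it — no node blocks this path, so it is active.
Path 6: D ← J → R
  J is a fork and J is not conditioned on — no node blocks this path, so it is active.
Since the path D ← J → B ← R is active, D and R are not d-separated given {B, E, N}.

No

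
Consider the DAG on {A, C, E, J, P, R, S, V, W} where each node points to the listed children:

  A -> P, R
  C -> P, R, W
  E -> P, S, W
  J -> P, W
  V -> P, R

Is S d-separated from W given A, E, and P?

Yes

Enumerating the 5 paths from S to W and testing each for blocking by {A, E, P}:
Path 1: S ← E → W
  E is a fork here and E is conditioned on, so the path is blocked at E.
Path 2: S ← E → P ← A → R ← C → W
  E is a fork here and E is conditioned on, so the path is blocked at E.
Path 3: S ← E → P ← J → W
  E is a fork here and E is conditioned on, so the path is blocked at E.
Path 4: S ← E → P ← V → R ← C → W
  E is a fork here and E is conditioned on, so the path is blocked at E.
Path 5: S ← E → P ← C → W
  E is a fork here and E is conditioned on, so the path is blocked at E.
All paths are blocked; S ⊥ W | {A, E, P} holds.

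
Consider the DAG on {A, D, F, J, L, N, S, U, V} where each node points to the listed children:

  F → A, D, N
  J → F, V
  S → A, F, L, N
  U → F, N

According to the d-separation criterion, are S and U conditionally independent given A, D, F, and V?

Enumerating the 6 paths from S to U and testing each for blocking by {A, D, F, V}:
Path 1: S → A ← F → N ← U
  F is a fork here and F is conditioned on, so the path is blocked at F.
Path 2: S → A ← F ← U
  F is a chain here and F is conditioned on, so the path is blocked at F.
Path 3: S → F → N ← U
  F is a chain here and F is conditioned on, so the path is blocked at F.
Path 4: S → F ← U
  F is a collider and F is conditioned on, which opens it — no node blocks this path, so it is active.
Path 5: S → N ← F ← U
  N is a collider here and neither N nor any of its descendants is conditioned on, so the collider stays closed — the path is blocked at N.
Path 6: S → N ← U
  N is a collider here and neither N nor any of its descendants is conditioned on, so the collider stays closed — the path is blocked at N.
At least one path is unblocked, so d-separation fails.

No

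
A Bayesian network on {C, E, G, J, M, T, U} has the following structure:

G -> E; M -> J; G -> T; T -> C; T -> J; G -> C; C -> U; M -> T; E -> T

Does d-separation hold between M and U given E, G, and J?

No

6 paths connect M and U; each must be blocked for d-separation to hold:
Path 1: M → J ← T → C → U
  J is a collider and J is conditioned on, which opens it; T is a fork and T is not conditioned on; C is a chain and C is not conditioned on — no node blocks this path, so it is active.
Path 2: M → J ← T ← E ← G → C → U
  E is a chain here and E is conditioned on, so the path is blocked at E.
Path 3: M → J ← T ← G → C → U
  G is a fork here and G is conditioned on, so the path is blocked at G.
Path 4: M → T → C → U
  T is a chain and T is not conditioned on; C is a chain and C is not conditioned on — no node blocks this path, so it is active.
Path 5: M → T ← E ← G → C → U
  E is a chain here and E is conditioned on, so the path is blocked at E.
Path 6: M → T ← G → C → U
  G is a fork here and G is conditioned on, so the path is blocked at G.
At least one path is unblocked, so d-separation fails.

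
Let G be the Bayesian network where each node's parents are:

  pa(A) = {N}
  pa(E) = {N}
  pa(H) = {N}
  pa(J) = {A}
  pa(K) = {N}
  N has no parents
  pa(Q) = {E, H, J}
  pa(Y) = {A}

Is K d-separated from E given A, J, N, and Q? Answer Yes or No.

Yes

We examine all 3 paths between K and E:
Path 1: K ← N → E
  N is a fork here and N is conditioned on, so the path is blocked at N.
Path 2: K ← N → H → Q ← E
  N is a fork here and N is conditioned on, so the path is blocked at N.
Path 3: K ← N → A → J → Q ← E
  N is a fork here and N is conditioned on, so the path is blocked at N.
All paths are blocked; K ⊥ E | {A, J, N, Q} holds.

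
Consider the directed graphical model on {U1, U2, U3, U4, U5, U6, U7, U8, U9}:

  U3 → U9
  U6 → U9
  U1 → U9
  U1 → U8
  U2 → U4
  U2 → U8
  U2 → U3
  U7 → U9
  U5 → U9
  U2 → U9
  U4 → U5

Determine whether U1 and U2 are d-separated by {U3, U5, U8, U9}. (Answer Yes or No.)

We examine all 4 paths between U1 and U2:
Path 1: U1 → U8 ← U2
  U8 is a collider and U8 is conditioned on, which opens it — no node blocks this path, so it is active.
Path 2: U1 → U9 ← U3 ← U2
  U3 is a chain here and U3 is conditioned on, so the path is blocked at U3.
Path 3: U1 → U9 ← U2
  U9 is a collider and U9 is conditioned on, which opens it — no node blocks this path, so it is active.
Path 4: U1 → U9 ← U5 ← U4 ← U2
  U5 is a chain here and U5 is conditioned on, so the path is blocked at U5.
Because an active path exists, U1 and U2 are not d-separated.

No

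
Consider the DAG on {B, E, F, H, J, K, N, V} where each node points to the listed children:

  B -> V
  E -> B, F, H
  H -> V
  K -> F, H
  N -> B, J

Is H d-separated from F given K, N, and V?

No

Enumerating the 3 paths from H to F and testing each for blocking by {K, N, V}:
  1. H → V ← B ← E → F — V:collider[open]; B:chain[open]; E:fork[open] ⇒ active
  2. H ← K → F — K:fork[blocks] ⇒ blocked
  3. H ← E → F — E:fork[open] ⇒ active
Because an active path exists, H and F are not d-separated.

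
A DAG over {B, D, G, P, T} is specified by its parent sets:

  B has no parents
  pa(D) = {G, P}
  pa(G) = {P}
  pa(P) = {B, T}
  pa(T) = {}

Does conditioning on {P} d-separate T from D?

There are 2 undirected paths between T and D; checking each against the conditioning set {P}:
Path 1: T → P → D
  P is a chain here and P is conditioned on, so the path is blocked at P.
Path 2: T → P → G → D
  P is a chain here and P is conditioned on, so the path is blocked at P.
Every path is blocked, so T and D are d-separated given {P}.

Yes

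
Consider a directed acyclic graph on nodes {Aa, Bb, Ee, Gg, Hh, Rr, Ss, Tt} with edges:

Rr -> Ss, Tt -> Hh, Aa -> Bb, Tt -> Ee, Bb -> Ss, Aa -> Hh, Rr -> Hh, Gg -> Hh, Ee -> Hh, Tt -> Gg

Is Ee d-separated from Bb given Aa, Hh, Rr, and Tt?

Yes

There are 6 undirected paths between Ee and Bb; checking each against the conditioning set {Aa, Hh, Rr, Tt}:
Path 1: Ee ← Tt → Gg → Hh ← Aa → Bb
  Tt is a fork here and Tt is conditioned on, so the path is blocked at Tt.
Path 2: Ee ← Tt → Gg → Hh ← Rr → Ss ← Bb
  Tt is a fork here and Tt is conditioned on, so the path is blocked at Tt.
Path 3: Ee ← Tt → Hh ← Aa → Bb
  Tt is a fork here and Tt is conditioned on, so the path is blocked at Tt.
Path 4: Ee ← Tt → Hh ← Rr → Ss ← Bb
  Tt is a fork here and Tt is conditioned on, so the path is blocked at Tt.
Path 5: Ee → Hh ← Aa → Bb
  Aa is a fork here and Aa is conditioned on, so the path is blocked at Aa.
Path 6: Ee → Hh ← Rr → Ss ← Bb
  Rr is a fork here and Rr is conditioned on, so the path is blocked at Rr.
Every path is blocked, so Ee and Bb are d-separated given {Aa, Hh, Rr, Tt}.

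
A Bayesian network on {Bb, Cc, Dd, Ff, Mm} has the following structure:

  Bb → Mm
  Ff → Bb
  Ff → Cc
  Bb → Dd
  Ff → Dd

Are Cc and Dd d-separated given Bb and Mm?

2 paths connect Cc and Dd; each must be blocked for d-separation to hold:
  1. Cc ← Ff → Dd — Ff:fork[open] ⇒ active
  2. Cc ← Ff → Bb → Dd — Ff:fork[open]; Bb:chain[blocks] ⇒ blocked
At least one path is unblocked, so d-separation fails.

No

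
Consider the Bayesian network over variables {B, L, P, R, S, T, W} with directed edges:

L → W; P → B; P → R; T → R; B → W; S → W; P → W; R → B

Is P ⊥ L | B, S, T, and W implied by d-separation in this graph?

No

Enumerating the 3 paths from P to L and testing each for blocking by {B, S, T, W}:
Path 1: P → B → W ← L
  B is a chain here and B is conditioned on, so the path is blocked at B.
Path 2: P → W ← L
  W is a collider and W is conditioned on, which opens it — no node blocks this path, so it is active.
Path 3: P → R → B → W ← L
  B is a chain here and B is conditioned on, so the path is blocked at B.
Since the path P → W ← L is active, P and L are not d-separated given {B, S, T, W}.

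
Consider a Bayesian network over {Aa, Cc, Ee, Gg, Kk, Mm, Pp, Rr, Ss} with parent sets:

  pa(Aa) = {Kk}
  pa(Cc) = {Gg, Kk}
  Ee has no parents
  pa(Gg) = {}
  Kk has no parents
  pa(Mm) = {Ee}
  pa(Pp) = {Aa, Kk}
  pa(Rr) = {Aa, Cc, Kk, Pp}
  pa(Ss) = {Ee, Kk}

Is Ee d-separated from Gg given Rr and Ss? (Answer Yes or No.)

6 paths connect Ee and Gg; each must be blocked for d-separation to hold:
Path 1: Ee → Ss ← Kk → Pp ← Aa → Rr ← Cc ← Gg
  Ss is a collider and Ss is conditioned on, which opens it; Kk is a fork and Kk is not conditioned on; Pp is a collider and its descendant Rr is conditioned on, which opens it; Aa is a fork and Aa is not conditioned on; Rr is a collider and Rr is conditioned on, which opens it; Cc is a chain and Cc is not conditioned on — no node blocks this path, so it is active.
Path 2: Ee → Ss ← Kk → Pp → Rr ← Cc ← Gg
  Ss is a collider and Ss is conditioned on, which opens it; Kk is a fork and Kk is not conditioned on; Pp is a chain and Pp is not conditioned on; Rr is a collider and Rr is conditioned on, which opens it; Cc is a chain and Cc is not conditioned on — no node blocks this path, so it is active.
Path 3: Ee → Ss ← Kk → Aa → Pp → Rr ← Cc ← Gg
  Ss is a collider and Ss is conditioned on, which opens it; Kk is a fork and Kk is not conditioned on; Aa is a chain and Aa is not conditioned on; Pp is a chain and Pp is not conditioned on; Rr is a collider and Rr is conditioned on, which opens it; Cc is a chain and Cc is not conditioned on — no node blocks this path, so it is active.
Path 4: Ee → Ss ← Kk → Aa → Rr ← Cc ← Gg
  Ss is a collider and Ss is conditioned on, which opens it; Kk is a fork and Kk is not conditioned on; Aa is a chain and Aa is not conditioned on; Rr is a collider and Rr is conditioned on, which opens it; Cc is a chain and Cc is not conditioned on — no node blocks this path, so it is active.
Path 5: Ee → Ss ← Kk → Rr ← Cc ← Gg
  Ss is a collider and Ss is conditioned on, which opens it; Kk is a fork and Kk is not conditioned on; Rr is a collider and Rr is conditioned on, which opens it; Cc is a chain and Cc is not conditioned on — no node blocks this path, so it is active.
Path 6: Ee → Ss ← Kk → Cc ← Gg
  Ss is a collider and Ss is conditioned on, which opens it; Kk is a fork and Kk is not conditioned on; Cc is a collider and its descendant Rr is conditioned on, which opens it — no node blocks this path, so it is active.
Since the path Ee → Ss ← Kk → Pp ← Aa → Rr ← Cc ← Gg is active, Ee and Gg are not d-separated given {Rr, Ss}.

No — Ee and Gg are not d-separated given {Rr, Ss}.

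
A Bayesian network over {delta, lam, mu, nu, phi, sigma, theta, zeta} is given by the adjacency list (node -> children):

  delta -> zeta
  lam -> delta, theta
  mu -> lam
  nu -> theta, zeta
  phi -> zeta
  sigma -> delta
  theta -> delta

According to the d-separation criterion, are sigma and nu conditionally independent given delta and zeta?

There are 3 undirected paths between sigma and nu; checking each against the conditioning set {delta, zeta}:
Path 1: sigma → delta → zeta ← nu
  delta is a chain here and delta is conditioned on, so the path is blocked at delta.
Path 2: sigma → delta ← theta ← nu
  delta is a collider and delta is conditioned on, which opens it; theta is a chain and theta is not conditioned on — no node blocks this path, so it is active.
Path 3: sigma → delta ← lam → theta ← nu
  delta is a collider and delta is conditioned on, which opens it; lam is a fork and lam is not conditioned on; theta is a collider and its descendant zeta is conditioned on, which opens it — no node blocks this path, so it is active.
Since the path sigma → delta ← theta ← nu is active, sigma and nu are not d-separated given {delta, zeta}.

No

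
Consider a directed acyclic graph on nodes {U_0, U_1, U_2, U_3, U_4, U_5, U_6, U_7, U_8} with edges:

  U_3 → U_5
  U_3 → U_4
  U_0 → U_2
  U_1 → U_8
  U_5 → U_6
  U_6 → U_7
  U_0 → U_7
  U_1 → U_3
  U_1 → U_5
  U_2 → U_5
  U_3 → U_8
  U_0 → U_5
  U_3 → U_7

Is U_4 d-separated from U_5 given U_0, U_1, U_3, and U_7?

Yes — U_4 and U_5 are d-separated given {U_0, U_1, U_3, U_7}.

Enumerating the 6 paths from U_4 to U_5 and testing each for blocking by {U_0, U_1, U_3, U_7}:
  1. U_4 ← U_3 → U_5 — U_3:fork[blocks] ⇒ blocked
  2. U_4 ← U_3 ← U_1 → U_5 — U_3:chain[blocks]; U_1:fork[blocks] ⇒ blocked
  3. U_4 ← U_3 → U_8 ← U_1 → U_5 — U_3:fork[blocks]; U_8:collider[blocks]; U_1:fork[blocks] ⇒ blocked
  4. U_4 ← U_3 → U_7 ← U_6 ← U_5 — U_3:fork[blocks]; U_7:collider[open]; U_6:chain[open] ⇒ blocked
  5. U_4 ← U_3 → U_7 ← U_0 → U_5 — U_3:fork[blocks]; U_7:collider[open]; U_0:fork[blocks] ⇒ blocked
  6. U_4 ← U_3 → U_7 ← U_0 → U_2 → U_5 — U_3:fork[blocks]; U_7:collider[open]; U_0:fork[blocks]; U_2:chain[open] ⇒ blocked
Every path is blocked, so U_4 and U_5 are d-separated given {U_0, U_1, U_3, U_7}.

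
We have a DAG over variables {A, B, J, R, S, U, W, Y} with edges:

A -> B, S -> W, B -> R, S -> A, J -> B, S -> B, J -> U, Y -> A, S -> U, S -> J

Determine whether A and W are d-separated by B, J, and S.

Enumerating the 4 paths from A to W and testing each for blocking by {B, J, S}:
Path 1: A ← S → W
  S is a fork here and S is conditioned on, so the path is blocked at S.
Path 2: A → B ← J → U ← S → W
  J is a fork here and J is conditioned on, so the path is blocked at J.
Path 3: A → B ← J ← S → W
  J is a chain here and J is conditioned on, so the path is blocked at J.
Path 4: A → B ← S → W
  S is a fork here and S is conditioned on, so the path is blocked at S.
Since every path is blocked, d-separation holds.

Yes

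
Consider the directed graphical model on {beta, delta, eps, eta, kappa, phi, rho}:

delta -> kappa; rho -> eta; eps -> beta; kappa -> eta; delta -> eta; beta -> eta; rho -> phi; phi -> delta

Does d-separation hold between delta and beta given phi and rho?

3 paths connect delta and beta; each must be blocked for d-separation to hold:
Path 1: delta ← phi ← rho → eta ← beta
  phi is a chain here and phi is conditioned on, so the path is blocked at phi.
Path 2: delta → kappa → eta ← beta
  eta is a collider here and neither eta nor any of its descendants is conditioned on, so the collider stays closed — the path is blocked at eta.
Path 3: delta → eta ← beta
  eta is a collider here and neither eta nor any of its descendants is conditioned on, so the collider stays closed — the path is blocked at eta.
All paths are blocked; delta ⊥ beta | {phi, rho} holds.

Yes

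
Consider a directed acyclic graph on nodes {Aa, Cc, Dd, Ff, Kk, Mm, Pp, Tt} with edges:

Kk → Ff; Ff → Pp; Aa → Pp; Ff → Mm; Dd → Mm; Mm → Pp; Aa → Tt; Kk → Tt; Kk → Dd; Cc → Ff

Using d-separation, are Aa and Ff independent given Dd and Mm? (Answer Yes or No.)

Yes

6 paths connect Aa and Ff; each must be blocked for d-separation to hold:
  1. Aa → Pp ← Ff — Pp:collider[blocks] ⇒ blocked
  2. Aa → Pp ← Mm ← Ff — Pp:collider[blocks]; Mm:chain[blocks] ⇒ blocked
  3. Aa → Pp ← Mm ← Dd ← Kk → Ff — Pp:collider[blocks]; Mm:chain[blocks]; Dd:chain[blocks]; Kk:fork[open] ⇒ blocked
  4. Aa → Tt ← Kk → Ff — Tt:collider[blocks]; Kk:fork[open] ⇒ blocked
  5. Aa → Tt ← Kk → Dd → Mm ← Ff — Tt:collider[blocks]; Kk:fork[open]; Dd:chain[blocks]; Mm:collider[open] ⇒ blocked
  6. Aa → Tt ← Kk → Dd → Mm → Pp ← Ff — Tt:collider[blocks]; Kk:fork[open]; Dd:chain[blocks]; Mm:chain[blocks]; Pp:collider[blocks] ⇒ blocked
All paths are blocked; Aa ⊥ Ff | {Dd, Mm} holds.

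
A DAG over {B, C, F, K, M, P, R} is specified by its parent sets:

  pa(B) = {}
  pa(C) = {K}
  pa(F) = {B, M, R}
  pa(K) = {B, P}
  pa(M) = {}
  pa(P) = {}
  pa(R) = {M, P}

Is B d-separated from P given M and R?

Yes

Enumerating the 3 paths from B to P and testing each for blocking by {M, R}:
  1. B → F ← M → R ← P — F:collider[blocks]; M:fork[blocks]; R:collider[open] ⇒ blocked
  2. B → F ← R ← P — F:collider[blocks]; R:chain[blocks] ⇒ blocked
  3. B → K ← P — K:collider[blocks] ⇒ blocked
Since every path is blocked, d-separation holds.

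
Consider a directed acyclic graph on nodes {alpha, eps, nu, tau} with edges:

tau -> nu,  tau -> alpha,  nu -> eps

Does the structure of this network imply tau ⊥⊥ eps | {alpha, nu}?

Yes

Only one path connects tau and eps:
  1. tau → nu → eps — nu:chain[blocks] ⇒ blocked
Every path is blocked, so tau and eps are d-separated given {alpha, nu}.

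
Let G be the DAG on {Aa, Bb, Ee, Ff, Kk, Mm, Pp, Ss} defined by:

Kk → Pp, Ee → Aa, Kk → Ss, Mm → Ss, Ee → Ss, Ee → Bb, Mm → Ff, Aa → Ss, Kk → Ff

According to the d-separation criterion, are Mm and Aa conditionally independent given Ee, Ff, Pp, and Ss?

No

There are 4 undirected paths between Mm and Aa; checking each against the conditioning set {Ee, Ff, Pp, Ss}:
Path 1: Mm → Ff ← Kk → Ss ← Aa
  Ff is a collider and Ff is conditioned on, which opens it; Kk is a fork and Kk is not conditioned on; Ss is a collider and Ss is conditioned on, which opens it — no node blocks this path, so it is active.
Path 2: Mm → Ff ← Kk → Ss ← Ee → Aa
  Ee is a fork here and Ee is conditioned on, so the path is blocked at Ee.
Path 3: Mm → Ss ← Aa
  Ss is a collider and Ss is conditioned on, which opens it — no node blocks this path, so it is active.
Path 4: Mm → Ss ← Ee → Aa
  Ee is a fork here and Ee is conditioned on, so the path is blocked at Ee.
At least one path is unblocked, so d-separation fails.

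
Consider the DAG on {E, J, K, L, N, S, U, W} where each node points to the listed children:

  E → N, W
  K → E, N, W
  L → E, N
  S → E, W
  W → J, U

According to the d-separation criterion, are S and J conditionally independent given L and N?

There are 5 undirected paths between S and J; checking each against the conditioning set {L, N}:
  1. S → E ← L → N ← K → W → J — E:collider[open]; L:fork[blocks]; N:collider[open]; K:fork[open]; W:chain[open] ⇒ blocked
  2. S → E → W → J — E:chain[open]; W:chain[open] ⇒ active
  3. S → E → N ← K → W → J — E:chain[open]; N:collider[open]; K:fork[open]; W:chain[open] ⇒ active
  4. S → E ← K → W → J — E:collider[open]; K:fork[open]; W:chain[open] ⇒ active
  5. S → W → J — W:chain[open] ⇒ active
At least one path is unblocked, so d-separation fails.

No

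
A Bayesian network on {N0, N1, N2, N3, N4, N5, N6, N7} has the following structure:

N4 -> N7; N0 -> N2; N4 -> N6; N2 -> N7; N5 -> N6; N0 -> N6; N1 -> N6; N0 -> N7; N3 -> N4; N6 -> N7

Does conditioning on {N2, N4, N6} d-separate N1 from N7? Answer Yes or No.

We examine all 4 paths between N1 and N7:
  1. N1 → N6 → N7 — N6:chain[blocks] ⇒ blocked
  2. N1 → N6 ← N0 → N2 → N7 — N6:collider[open]; N0:fork[open]; N2:chain[blocks] ⇒ blocked
  3. N1 → N6 ← N0 → N7 — N6:collider[open]; N0:fork[open] ⇒ active
  4. N1 → N6 ← N4 → N7 — N6:collider[open]; N4:fork[blocks] ⇒ blocked
Since the path N1 → N6 ← N0 → N7 is active, N1 and N7 are not d-separated given {N2, N4, N6}.

No — N1 and N7 are not d-separated given {N2, N4, N6}.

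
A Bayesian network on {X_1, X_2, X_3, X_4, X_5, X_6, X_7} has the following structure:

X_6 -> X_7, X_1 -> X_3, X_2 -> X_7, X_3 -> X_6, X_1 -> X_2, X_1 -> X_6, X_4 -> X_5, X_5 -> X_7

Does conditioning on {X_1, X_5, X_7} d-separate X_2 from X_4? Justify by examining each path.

Yes

There are 3 undirected paths between X_2 and X_4; checking each against the conditioning set {X_1, X_5, X_7}:
Path 1: X_2 ← X_1 → X_6 → X_7 ← X_5 ← X_4
  X_1 is a fork here and X_1 is conditioned on, so the path is blocked at X_1.
Path 2: X_2 ← X_1 → X_3 → X_6 → X_7 ← X_5 ← X_4
  X_1 is a fork here and X_1 is conditioned on, so the path is blocked at X_1.
Path 3: X_2 → X_7 ← X_5 ← X_4
  X_5 is a chain here and X_5 is conditioned on, so the path is blocked at X_5.
Every path is blocked, so X_2 and X_4 are d-separated given {X_1, X_5, X_7}.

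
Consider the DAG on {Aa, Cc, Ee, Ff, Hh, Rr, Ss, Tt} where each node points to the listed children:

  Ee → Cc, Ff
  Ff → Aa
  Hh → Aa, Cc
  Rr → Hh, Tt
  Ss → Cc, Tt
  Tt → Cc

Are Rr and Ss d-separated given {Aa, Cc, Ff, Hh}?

6 paths connect Rr and Ss; each must be blocked for d-separation to hold:
Path 1: Rr → Tt → Cc ← Ss
  Tt is a chain and Tt is not conditioned on; Cc is a collider and Cc is conditioned on, which opens it — no node blocks this path, so it is active.
Path 2: Rr → Tt ← Ss
  Tt is a collider and its descendant Cc is conditioned on, which opens it — no node blocks this path, so it is active.
Path 3: Rr → Hh → Cc ← Tt ← Ss
  Hh is a chain here and Hh is conditioned on, so the path is blocked at Hh.
Path 4: Rr → Hh → Cc ← Ss
  Hh is a chain here and Hh is conditioned on, so the path is blocked at Hh.
Path 5: Rr → Hh → Aa ← Ff ← Ee → Cc ← Tt ← Ss
  Hh is a chain here and Hh is conditioned on, so the path is blocked at Hh.
Path 6: Rr → Hh → Aa ← Ff ← Ee → Cc ← Ss
  Hh is a chain here and Hh is conditioned on, so the path is blocked at Hh.
Because an active path exists, Rr and Ss are not d-separated.

No — Rr and Ss are not d-separated given {Aa, Cc, Ff, Hh}.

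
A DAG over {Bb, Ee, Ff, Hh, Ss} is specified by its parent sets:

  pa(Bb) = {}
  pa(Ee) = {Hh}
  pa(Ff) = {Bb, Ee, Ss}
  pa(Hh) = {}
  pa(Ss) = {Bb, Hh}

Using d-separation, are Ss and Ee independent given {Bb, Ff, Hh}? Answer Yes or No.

No

There are 3 undirected paths between Ss and Ee; checking each against the conditioning set {Bb, Ff, Hh}:
  1. Ss ← Bb → Ff ← Ee — Bb:fork[blocks]; Ff:collider[open] ⇒ blocked
  2. Ss → Ff ← Ee — Ff:collider[open] ⇒ active
  3. Ss ← Hh → Ee — Hh:fork[blocks] ⇒ blocked
Since the path Ss → Ff ← Ee is active, Ss and Ee are not d-separated given {Bb, Ff, Hh}.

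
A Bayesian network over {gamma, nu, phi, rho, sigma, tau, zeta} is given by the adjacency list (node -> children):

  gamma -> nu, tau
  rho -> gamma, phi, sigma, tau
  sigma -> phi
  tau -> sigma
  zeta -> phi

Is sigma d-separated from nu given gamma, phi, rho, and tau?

Yes

There are 6 undirected paths between sigma and nu; checking each against the conditioning set {gamma, phi, rho, tau}:
  1. sigma → phi ← rho → gamma → nu — phi:collider[open]; rho:fork[blocks]; gamma:chain[blocks] ⇒ blocked
  2. sigma → phi ← rho → tau ← gamma → nu — phi:collider[open]; rho:fork[blocks]; tau:collider[open]; gamma:fork[blocks] ⇒ blocked
  3. sigma ← rho → gamma → nu — rho:fork[blocks]; gamma:chain[blocks] ⇒ blocked
  4. sigma ← rho → tau ← gamma → nu — rho:fork[blocks]; tau:collider[open]; gamma:fork[blocks] ⇒ blocked
  5. sigma ← tau ← gamma → nu — tau:chain[blocks]; gamma:fork[blocks] ⇒ blocked
  6. sigma ← tau ← rho → gamma → nu — tau:chain[blocks]; rho:fork[blocks]; gamma:chain[blocks] ⇒ blocked
Since every path is blocked, d-separation holds.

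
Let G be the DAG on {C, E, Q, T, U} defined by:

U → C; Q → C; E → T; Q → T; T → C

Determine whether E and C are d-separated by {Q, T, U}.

Yes — E and C are d-separated given {Q, T, U}.

2 paths connect E and C; each must be blocked for d-separation to hold:
Path 1: E → T ← Q → C
  Q is a fork here and Q is conditioned on, so the path is blocked at Q.
Path 2: E → T → C
  T is a chain here and T is conditioned on, so the path is blocked at T.
Since every path is blocked, d-separation holds.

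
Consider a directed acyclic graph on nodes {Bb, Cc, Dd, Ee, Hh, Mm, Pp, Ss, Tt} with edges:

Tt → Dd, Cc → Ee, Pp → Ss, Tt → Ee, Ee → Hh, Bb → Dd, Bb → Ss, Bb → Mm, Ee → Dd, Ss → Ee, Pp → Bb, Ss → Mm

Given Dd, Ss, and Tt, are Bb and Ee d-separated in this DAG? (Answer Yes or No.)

No

We examine all 5 paths between Bb and Ee:
Path 1: Bb ← Pp → Ss → Ee
  Ss is a chain here and Ss is conditioned on, so the path is blocked at Ss.
Path 2: Bb → Dd ← Tt → Ee
  Tt is a fork here and Tt is conditioned on, so the path is blocked at Tt.
Path 3: Bb → Dd ← Ee
  Dd is a collider and Dd is conditioned on, which opens it — no node blocks this path, so it is active.
Path 4: Bb → Ss → Ee
  Ss is a chain here and Ss is conditioned on, so the path is blocked at Ss.
Path 5: Bb → Mm ← Ss → Ee
  Mm is a collider here and neither Mm nor any of its descendants is conditioned on, so the collider stays closed — the path is blocked at Mm.
At least one path is unblocked, so d-separation fails.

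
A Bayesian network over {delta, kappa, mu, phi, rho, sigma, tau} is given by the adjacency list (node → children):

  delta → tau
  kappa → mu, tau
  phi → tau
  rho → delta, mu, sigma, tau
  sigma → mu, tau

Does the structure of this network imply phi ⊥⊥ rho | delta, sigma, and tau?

There are 6 undirected paths between phi and rho; checking each against the conditioning set {delta, sigma, tau}:
  1. phi → tau ← kappa → mu ← rho — tau:collider[open]; kappa:fork[open]; mu:collider[blocks] ⇒ blocked
  2. phi → tau ← kappa → mu ← sigma ← rho — tau:collider[open]; kappa:fork[open]; mu:collider[blocks]; sigma:chain[blocks] ⇒ blocked
  3. phi → tau ← rho — tau:collider[open] ⇒ active
  4. phi → tau ← delta ← rho — tau:collider[open]; delta:chain[blocks] ⇒ blocked
  5. phi → tau ← sigma ← rho — tau:collider[open]; sigma:chain[blocks] ⇒ blocked
  6. phi → tau ← sigma → mu ← rho — tau:collider[open]; sigma:fork[blocks]; mu:collider[blocks] ⇒ blocked
Since the path phi → tau ← rho is active, phi and rho are not d-separated given {delta, sigma, tau}.

No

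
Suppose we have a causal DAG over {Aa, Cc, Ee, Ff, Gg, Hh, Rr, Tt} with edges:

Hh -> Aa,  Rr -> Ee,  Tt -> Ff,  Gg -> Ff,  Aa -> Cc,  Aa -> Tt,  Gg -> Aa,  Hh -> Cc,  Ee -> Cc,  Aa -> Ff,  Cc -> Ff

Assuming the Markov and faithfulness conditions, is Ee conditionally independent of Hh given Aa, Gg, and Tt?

Yes

We examine all 5 paths between Ee and Hh:
Path 1: Ee → Cc → Ff ← Gg → Aa ← Hh
  Ff is a collider here and neither Ff nor any of its descendants is conditioned on, so the collider stays closed — the path is blocked at Ff.
Path 2: Ee → Cc → Ff ← Aa ← Hh
  Ff is a collider here and neither Ff nor any of its descendants is conditioned on, so the collider stays closed — the path is blocked at Ff.
Path 3: Ee → Cc → Ff ← Tt ← Aa ← Hh
  Ff is a collider here and neither Ff nor any of its descendants is conditioned on, so the collider stays closed — the path is blocked at Ff.
Path 4: Ee → Cc ← Aa ← Hh
  Cc is a collider here and neither Cc nor any of its descendants is conditioned on, so the collider stays closed — the path is blocked at Cc.
Path 5: Ee → Cc ← Hh
  Cc is a collider here and neither Cc nor any of its descendants is conditioned on, so the collider stays closed — the path is blocked at Cc.
Since every path is blocked, d-separation holds.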